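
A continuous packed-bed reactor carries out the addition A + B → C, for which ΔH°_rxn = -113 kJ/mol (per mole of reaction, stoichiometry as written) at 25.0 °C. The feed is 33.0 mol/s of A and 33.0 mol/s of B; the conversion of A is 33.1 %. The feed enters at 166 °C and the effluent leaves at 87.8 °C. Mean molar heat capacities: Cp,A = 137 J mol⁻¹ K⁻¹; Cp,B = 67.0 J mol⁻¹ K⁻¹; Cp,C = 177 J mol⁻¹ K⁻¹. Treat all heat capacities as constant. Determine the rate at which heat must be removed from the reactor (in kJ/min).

Extent of reaction ξ = 0.331 × 33.0 = 10.923 mol/s
Reaction term: ξ·ΔH°_rxn = 10.923 × -113 = -1234.3 kJ/s
Sensible, feed 166→25 °C: -949.21 kJ/s
Outlet flows (mol/s): A 22.077, B 22.077, C 10.923
Sensible, products 25→87.8 °C: 404.25 kJ/s
Q = ΔH = -1779.3 kJ/s = -1779.3 kW
Heat removed = 106760 kJ/min

Q_out = 107000 kJ/min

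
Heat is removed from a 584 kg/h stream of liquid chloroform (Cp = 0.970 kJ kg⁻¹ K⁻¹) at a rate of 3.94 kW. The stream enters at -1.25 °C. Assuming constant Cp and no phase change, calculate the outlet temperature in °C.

T_out = -26.3 °C

Q = 3.94 kW = 14184 kJ/h
ΔT = Q/(ṁ·Cp) = 14184/(584×0.970) = 25.039 K
T_out = -1.25 − 25.039 = -26.289 °C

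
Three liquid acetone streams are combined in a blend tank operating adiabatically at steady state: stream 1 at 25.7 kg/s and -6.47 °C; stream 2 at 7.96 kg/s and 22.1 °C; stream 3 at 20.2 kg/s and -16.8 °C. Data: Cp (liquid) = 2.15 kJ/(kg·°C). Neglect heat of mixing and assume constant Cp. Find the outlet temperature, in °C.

Energy balance with Q = 0: Σ ṁᵢCp,ᵢ(T_out − Tᵢ) = 0
T_out = Σ ṁᵢCp,ᵢTᵢ / Σ ṁᵢCp,ᵢ
      = -708.9 / 115.8 = -6.1219 °C

T_out = -6.12 °C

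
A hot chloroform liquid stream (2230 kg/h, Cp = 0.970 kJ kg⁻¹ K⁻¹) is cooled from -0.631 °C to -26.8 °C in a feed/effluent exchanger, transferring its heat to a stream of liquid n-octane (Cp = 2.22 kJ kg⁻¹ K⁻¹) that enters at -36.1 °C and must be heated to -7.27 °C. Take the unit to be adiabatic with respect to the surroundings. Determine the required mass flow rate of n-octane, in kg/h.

ṁ_c = 884 kg/h

Heat released by hot stream: Q = 2230 × 0.970 × (-0.631 − -26.8) = 56606 kJ/h
Energy balance on cold side (adiabatic exchanger): Q = ṁ_c·Cp_c·(T_c,out − T_c,in)
ṁ_c = 56606 / [2.22 × (-7.27 − -36.1)] = 884.44 kg/h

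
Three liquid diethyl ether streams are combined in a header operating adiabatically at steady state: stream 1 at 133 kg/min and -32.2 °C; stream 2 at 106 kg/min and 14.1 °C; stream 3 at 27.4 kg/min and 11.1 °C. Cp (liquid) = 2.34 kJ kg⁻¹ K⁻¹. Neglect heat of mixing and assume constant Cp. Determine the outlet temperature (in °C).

Energy balance with Q = 0: Σ ṁᵢCp,ᵢ(T_out − Tᵢ) = 0
T_out = Σ ṁᵢCp,ᵢTᵢ / Σ ṁᵢCp,ᵢ
      = -5812.2 / 623.38 = -9.3238 °C

T_out = -9.32 °C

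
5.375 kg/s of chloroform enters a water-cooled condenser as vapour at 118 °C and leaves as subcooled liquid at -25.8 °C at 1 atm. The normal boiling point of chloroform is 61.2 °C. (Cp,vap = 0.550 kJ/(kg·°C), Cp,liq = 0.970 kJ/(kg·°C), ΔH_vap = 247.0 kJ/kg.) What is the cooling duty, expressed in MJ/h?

Q_c = 7020 MJ/h

vapour 118→61.2 °C: -31.24 kJ/kg
condensation at 61.2 °C: -247 kJ/kg
liquid 61.2→-25.8 °C: -84.39 kJ/kg
Δh = -31.24 + -247 + -84.39 = -362.63 kJ/kg
Q = ṁ·Δh = 5.375 kg/s × -362.63 kJ/kg = -1949.1 kJ/s
|Q| = 1949.1 kW = 7016.9 MJ/h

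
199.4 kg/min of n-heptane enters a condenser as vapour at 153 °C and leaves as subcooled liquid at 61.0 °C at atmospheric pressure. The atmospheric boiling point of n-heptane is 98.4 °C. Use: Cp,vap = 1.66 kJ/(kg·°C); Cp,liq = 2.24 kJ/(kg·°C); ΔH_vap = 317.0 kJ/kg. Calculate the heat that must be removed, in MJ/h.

Q_c = 5880 MJ/h

vapour 153→98.4 °C: -90.636 kJ/kg
condensation at 98.4 °C: -317 kJ/kg
liquid 98.4→61.0 °C: -83.776 kJ/kg
Δh = -90.636 + -317 + -83.776 = -491.41 kJ/kg
Q = ṁ·Δh = 199.4 kg/min × -491.41 kJ/kg = -97988 kJ/min
|Q| = 1633.1 kW = 5879.3 MJ/h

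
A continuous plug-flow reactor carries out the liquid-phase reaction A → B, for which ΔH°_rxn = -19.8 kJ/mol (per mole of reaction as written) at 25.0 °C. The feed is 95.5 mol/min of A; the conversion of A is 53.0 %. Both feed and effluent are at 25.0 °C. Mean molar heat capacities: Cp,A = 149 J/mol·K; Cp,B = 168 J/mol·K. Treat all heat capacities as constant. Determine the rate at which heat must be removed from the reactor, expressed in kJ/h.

Extent of reaction ξ = 0.530 × 95.5 = 50.615 mol/min
Reaction term: ξ·ΔH°_rxn = 50.615 × -19.8 = -1002.2 kJ/min
Q = ΔH = -1002.2 kJ/min = -16.703 kW
Heat removed = 60131 kJ/h

Q_out = 60100 kJ/h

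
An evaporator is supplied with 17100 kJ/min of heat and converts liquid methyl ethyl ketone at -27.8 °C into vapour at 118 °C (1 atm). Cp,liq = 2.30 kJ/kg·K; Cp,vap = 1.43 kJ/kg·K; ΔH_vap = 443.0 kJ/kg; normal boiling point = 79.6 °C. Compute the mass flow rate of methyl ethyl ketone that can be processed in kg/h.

ṁ = 1380 kg/h

Δh = 2.30×(79.6−-27.8) + 443.0 + 1.43×(118−79.6) = 744.93 kJ/kg
Q = 17100 kJ/min = 285 kJ/s = 1.026e+06 kJ/h
ṁ = Q/Δh = 1.026e+06 / 744.93 = 1377.3 kg/h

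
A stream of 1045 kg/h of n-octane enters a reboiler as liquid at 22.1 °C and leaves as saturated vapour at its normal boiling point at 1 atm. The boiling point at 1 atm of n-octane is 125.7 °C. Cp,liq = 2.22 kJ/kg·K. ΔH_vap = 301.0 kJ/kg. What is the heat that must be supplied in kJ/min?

liquid 22.1→125.7 °C: 229.99 kJ/kg
vaporisation at 125.7 °C: 301 kJ/kg
Δh = 229.99 + 301 = 530.99 kJ/kg
Q = ṁ·Δh = 1045 kg/h × 530.99 kJ/kg = 554890 kJ/h
|Q| = 154.14 kW = 9248.1 kJ/min

Q = 9250 kJ/min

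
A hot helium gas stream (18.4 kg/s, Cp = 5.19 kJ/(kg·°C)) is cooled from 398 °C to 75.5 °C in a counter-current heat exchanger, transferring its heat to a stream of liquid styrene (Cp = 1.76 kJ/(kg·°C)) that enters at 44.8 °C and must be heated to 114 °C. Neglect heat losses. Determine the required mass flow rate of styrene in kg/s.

Heat released by hot stream: Q = 18.4 × 5.19 × (398 − 75.5) = 30797 kJ/s
Energy balance on cold side (adiabatic exchanger): Q = ṁ_c·Cp_c·(T_c,out − T_c,in)
ṁ_c = 30797 / [1.76 × (114 − 44.8)] = 252.87 kg/s

ṁ_c = 253 kg/s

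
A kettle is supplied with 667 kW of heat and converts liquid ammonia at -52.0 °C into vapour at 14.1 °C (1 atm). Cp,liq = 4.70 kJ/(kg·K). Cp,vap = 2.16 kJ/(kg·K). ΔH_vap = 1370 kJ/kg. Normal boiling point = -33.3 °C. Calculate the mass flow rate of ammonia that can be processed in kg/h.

ṁ = 1540 kg/h

Δh = 4.70×(-33.3−-52.0) + 1370 + 2.16×(14.1−-33.3) = 1560.3 kJ/kg
Q = 667 kW = 667 kJ/s = 2.4012e+06 kJ/h
ṁ = Q/Δh = 2.4012e+06 / 1560.3 = 1539 kg/h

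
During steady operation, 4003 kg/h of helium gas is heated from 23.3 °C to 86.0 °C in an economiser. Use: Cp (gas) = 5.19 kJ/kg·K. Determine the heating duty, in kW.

Q = 362 kW

Q = ṁ·Cp·ΔT = 4003 × 5.19 × (86.0 − 23.3) = 1.3026e+06 kJ/h
Converting: 1.3026e+06 / 3600 s = 361.84 kW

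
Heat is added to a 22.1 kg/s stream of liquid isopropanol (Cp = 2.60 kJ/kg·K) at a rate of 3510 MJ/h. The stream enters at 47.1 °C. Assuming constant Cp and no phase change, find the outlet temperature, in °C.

Q = 3510 MJ/h = 975 kJ/s
ΔT = Q/(ṁ·Cp) = 975/(22.1×2.60) = 16.968 K
T_out = 47.1 + 16.968 = 64.068 °C

T_out = 64.1 °C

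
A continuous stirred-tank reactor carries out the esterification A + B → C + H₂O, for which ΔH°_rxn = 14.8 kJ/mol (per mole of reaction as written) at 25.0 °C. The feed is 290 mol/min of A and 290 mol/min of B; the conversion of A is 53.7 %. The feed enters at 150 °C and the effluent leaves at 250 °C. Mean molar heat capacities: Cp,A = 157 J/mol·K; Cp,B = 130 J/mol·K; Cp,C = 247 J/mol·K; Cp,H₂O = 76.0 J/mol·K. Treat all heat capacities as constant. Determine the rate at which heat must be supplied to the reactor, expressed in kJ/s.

Q_in = 198 kJ/s

Extent of reaction ξ = 0.537 × 290 = 155.73 mol/min
Reaction term: ξ·ΔH°_rxn = 155.73 × 14.8 = 2304.8 kJ/min
Sensible, feed 150→25 °C: -10404 kJ/min
Outlet flows (mol/min): A 134.27, B 134.27, C 155.73, H₂O 155.73
Sensible, products 25→250 °C: 19988 kJ/min
Q = ΔH = 11889 kJ/min = 198.15 kW
Heat supplied = 198.15 kJ/s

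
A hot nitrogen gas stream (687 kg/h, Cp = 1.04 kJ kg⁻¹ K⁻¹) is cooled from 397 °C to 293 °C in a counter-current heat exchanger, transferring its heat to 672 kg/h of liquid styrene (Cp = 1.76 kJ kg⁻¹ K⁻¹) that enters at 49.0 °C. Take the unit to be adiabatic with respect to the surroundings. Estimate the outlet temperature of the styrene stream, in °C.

Heat released by hot stream: Q = 687 × 1.04 × (397 − 293) = 74306 kJ/h
Energy balance on cold side (adiabatic exchanger): Q = ṁ_c·Cp_c·(T_c,out − T_c,in)
T_c,out = 49.0 + 74306/(672 × 1.76) = 111.83 °C

T_c,out = 112 °C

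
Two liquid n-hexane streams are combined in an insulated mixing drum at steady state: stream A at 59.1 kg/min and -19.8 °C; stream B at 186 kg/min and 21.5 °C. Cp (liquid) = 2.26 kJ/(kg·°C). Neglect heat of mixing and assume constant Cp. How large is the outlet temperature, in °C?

T_out = 11.5 °C

No heat crosses the boundary, so H_out = H_in.
Σ ṁᵢCp,ᵢTᵢ = 59.1×2.26×-19.8 + 186×2.26×21.5 = 6393.1
Σ ṁᵢCp,ᵢ = 59.1×2.26 + 186×2.26 = 553.93
T_out = 6393.1 / 553.93 = 11.541 °C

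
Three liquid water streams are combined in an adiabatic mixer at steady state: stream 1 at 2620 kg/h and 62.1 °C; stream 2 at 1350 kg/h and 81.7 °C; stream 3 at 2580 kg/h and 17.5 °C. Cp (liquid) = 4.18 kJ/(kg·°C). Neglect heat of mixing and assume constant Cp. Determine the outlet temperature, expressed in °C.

T_out = 48.6 °C

Energy balance with Q = 0: Σ ṁᵢCp,ᵢ(T_out − Tᵢ) = 0
T_out = Σ ṁᵢCp,ᵢTᵢ / Σ ṁᵢCp,ᵢ
      = 1.3299e+06 / 27379 = 48.572 °C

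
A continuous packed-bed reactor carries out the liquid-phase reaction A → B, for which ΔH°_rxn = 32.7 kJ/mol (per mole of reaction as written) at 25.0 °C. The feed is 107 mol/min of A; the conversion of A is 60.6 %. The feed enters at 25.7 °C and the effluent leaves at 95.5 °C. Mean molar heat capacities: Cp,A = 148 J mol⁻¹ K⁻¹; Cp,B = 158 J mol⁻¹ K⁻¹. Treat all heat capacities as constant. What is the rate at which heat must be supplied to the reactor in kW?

Q_in = 54.5 kW

Extent of reaction ξ = 0.606 × 107 = 64.842 mol/min
Reaction term: ξ·ΔH°_rxn = 64.842 × 32.7 = 2120.3 kJ/min
Sensible, feed 25.7→25 °C: -11.085 kJ/min
Outlet flows (mol/min): A 42.158, B 64.842
Sensible, products 25→95.5 °C: 1162.2 kJ/min
Q = ΔH = 3271.4 kJ/min = 54.523 kW
Heat supplied = 54.523 kW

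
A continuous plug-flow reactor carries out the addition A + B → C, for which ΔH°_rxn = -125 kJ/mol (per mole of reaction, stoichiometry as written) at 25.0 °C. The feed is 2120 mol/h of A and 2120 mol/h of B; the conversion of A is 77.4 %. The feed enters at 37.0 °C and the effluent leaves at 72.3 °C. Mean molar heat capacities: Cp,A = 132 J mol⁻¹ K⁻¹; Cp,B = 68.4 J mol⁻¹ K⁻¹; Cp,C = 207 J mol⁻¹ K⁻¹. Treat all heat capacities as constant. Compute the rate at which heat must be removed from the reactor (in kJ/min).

Q_out = 3160 kJ/min

Extent of reaction ξ = 0.774 × 2120 = 1640.9 mol/h
Reaction term: ξ·ΔH°_rxn = 1640.9 × -125 = -205110 kJ/h
Sensible, feed 37.0→25 °C: -5098.2 kJ/h
Outlet flows (mol/h): A 479.12, B 479.12, C 1640.9
Sensible, products 25→72.3 °C: 20608 kJ/h
Q = ΔH = -189600 kJ/h = -52.667 kW
Heat removed = 3160 kJ/min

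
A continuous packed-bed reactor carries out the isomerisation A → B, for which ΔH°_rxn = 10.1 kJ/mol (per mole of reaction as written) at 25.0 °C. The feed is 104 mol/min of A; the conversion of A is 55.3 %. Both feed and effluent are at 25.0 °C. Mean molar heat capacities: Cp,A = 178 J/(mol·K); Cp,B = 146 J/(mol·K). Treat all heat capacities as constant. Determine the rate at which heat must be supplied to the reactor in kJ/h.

Extent of reaction ξ = 0.553 × 104 = 57.512 mol/min
Reaction term: ξ·ΔH°_rxn = 57.512 × 10.1 = 580.87 kJ/min
Q = ΔH = 580.87 kJ/min = 9.6812 kW
Heat supplied = 34852 kJ/h

Q_in = 34900 kJ/h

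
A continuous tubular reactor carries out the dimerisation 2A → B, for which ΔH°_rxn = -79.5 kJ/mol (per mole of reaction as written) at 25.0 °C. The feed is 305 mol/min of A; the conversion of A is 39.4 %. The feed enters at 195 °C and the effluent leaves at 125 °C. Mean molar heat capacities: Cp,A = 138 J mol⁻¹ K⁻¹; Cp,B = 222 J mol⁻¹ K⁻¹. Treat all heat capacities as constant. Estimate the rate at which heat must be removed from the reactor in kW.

Q_out = 134 kW

Extent of reaction ξ = 0.394 × 305 / 2 = 60.085 mol/min
Reaction term: ξ·ΔH°_rxn = 60.085 × -79.5 = -4776.8 kJ/min
Sensible, feed 195→25 °C: -7155.3 kJ/min
Outlet flows (mol/min): A 184.83, B 60.085
Sensible, products 25→125 °C: 3884.5 kJ/min
Q = ΔH = -8047.5 kJ/min = -134.13 kW
Heat removed = 134.13 kW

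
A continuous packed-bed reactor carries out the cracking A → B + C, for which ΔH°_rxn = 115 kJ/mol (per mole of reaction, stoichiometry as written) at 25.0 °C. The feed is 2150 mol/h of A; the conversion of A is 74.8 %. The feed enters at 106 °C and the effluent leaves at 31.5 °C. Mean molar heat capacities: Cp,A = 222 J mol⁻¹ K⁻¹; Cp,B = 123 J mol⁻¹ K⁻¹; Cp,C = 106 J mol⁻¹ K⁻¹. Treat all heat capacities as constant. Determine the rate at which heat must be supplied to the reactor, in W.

Q_in = 41500 W

Extent of reaction ξ = 0.748 × 2150 = 1608.2 mol/h
Reaction term: ξ·ΔH°_rxn = 1608.2 × 115 = 184940 kJ/h
Sensible, feed 106→25 °C: -38661 kJ/h
Outlet flows (mol/h): A 541.8, B 1608.2, C 1608.2
Sensible, products 25→31.5 °C: 3175.6 kJ/h
Q = ΔH = 149460 kJ/h = 41.516 kW
Heat supplied = 41516 W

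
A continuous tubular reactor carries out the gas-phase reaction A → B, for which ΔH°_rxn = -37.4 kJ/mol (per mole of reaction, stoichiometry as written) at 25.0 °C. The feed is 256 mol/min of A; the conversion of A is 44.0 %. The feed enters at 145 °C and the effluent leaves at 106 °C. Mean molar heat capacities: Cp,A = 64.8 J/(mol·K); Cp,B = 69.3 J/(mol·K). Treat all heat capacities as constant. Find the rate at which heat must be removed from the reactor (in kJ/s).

Q_out = 80.3 kJ/s

Extent of reaction ξ = 0.440 × 256 = 112.64 mol/min
Reaction term: ξ·ΔH°_rxn = 112.64 × -37.4 = -4212.7 kJ/min
Sensible, feed 145→25 °C: -1990.7 kJ/min
Outlet flows (mol/min): A 143.36, B 112.64
Sensible, products 25→106 °C: 1384.8 kJ/min
Q = ΔH = -4818.6 kJ/min = -80.311 kW
Heat removed = 80.311 kJ/s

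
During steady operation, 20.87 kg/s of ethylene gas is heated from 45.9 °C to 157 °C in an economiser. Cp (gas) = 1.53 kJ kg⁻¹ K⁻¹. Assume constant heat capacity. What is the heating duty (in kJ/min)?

Q = ṁ·Cp·ΔT = 20.87 × 1.53 × (157 − 45.9) = 3547.5 kJ/s
Heating duty = 212850 kJ/min

Q = 213000 kJ/min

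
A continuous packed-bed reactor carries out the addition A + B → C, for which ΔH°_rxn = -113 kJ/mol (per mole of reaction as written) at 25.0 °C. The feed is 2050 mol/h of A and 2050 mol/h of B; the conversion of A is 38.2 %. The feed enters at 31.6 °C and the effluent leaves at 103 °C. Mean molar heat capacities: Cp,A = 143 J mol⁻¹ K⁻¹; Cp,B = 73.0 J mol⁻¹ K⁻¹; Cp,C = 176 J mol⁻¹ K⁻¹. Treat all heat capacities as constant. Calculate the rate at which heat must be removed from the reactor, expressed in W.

Extent of reaction ξ = 0.382 × 2050 = 783.1 mol/h
Reaction term: ξ·ΔH°_rxn = 783.1 × -113 = -88490 kJ/h
Sensible, feed 31.6→25 °C: -2922.5 kJ/h
Outlet flows (mol/h): A 1266.9, B 1266.9, C 783.1
Sensible, products 25→103 °C: 32095 kJ/h
Q = ΔH = -59318 kJ/h = -16.477 kW
Heat removed = 16477 W

Q_out = 16500 W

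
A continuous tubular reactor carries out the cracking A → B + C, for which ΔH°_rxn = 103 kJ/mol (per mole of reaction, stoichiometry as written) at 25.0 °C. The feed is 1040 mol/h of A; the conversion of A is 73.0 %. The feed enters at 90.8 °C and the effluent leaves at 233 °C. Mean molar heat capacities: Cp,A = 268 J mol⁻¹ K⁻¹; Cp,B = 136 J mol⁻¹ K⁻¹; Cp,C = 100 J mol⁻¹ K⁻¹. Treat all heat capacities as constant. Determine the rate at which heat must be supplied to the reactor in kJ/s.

Extent of reaction ξ = 0.730 × 1040 = 759.2 mol/h
Reaction term: ξ·ΔH°_rxn = 759.2 × 103 = 78198 kJ/h
Sensible, feed 90.8→25 °C: -18340 kJ/h
Outlet flows (mol/h): A 280.8, B 759.2, C 759.2
Sensible, products 25→233 °C: 52921 kJ/h
Q = ΔH = 112780 kJ/h = 31.327 kW
Heat supplied = 31.327 kJ/s

Q_in = 31.3 kJ/s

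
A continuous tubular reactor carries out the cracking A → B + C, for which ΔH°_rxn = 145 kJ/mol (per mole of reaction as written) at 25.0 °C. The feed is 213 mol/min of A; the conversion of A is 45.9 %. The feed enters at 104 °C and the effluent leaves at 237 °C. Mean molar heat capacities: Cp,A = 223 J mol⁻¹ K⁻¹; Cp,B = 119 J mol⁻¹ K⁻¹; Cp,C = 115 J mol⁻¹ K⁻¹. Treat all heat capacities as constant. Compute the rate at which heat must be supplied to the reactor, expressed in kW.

Extent of reaction ξ = 0.459 × 213 = 97.767 mol/min
Reaction term: ξ·ΔH°_rxn = 97.767 × 145 = 14176 kJ/min
Sensible, feed 104→25 °C: -3752.4 kJ/min
Outlet flows (mol/min): A 115.23, B 97.767, C 97.767
Sensible, products 25→237 °C: 10298 kJ/min
Q = ΔH = 20722 kJ/min = 345.36 kW
Heat supplied = 345.36 kW

Q_in = 345 kW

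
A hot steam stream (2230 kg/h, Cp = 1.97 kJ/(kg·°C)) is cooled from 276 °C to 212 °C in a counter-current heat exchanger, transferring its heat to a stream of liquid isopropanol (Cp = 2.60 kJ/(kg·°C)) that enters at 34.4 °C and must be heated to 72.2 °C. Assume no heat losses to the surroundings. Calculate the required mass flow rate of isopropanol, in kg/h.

ṁ_c = 2860 kg/h

Heat released by hot stream: Q = 2230 × 1.97 × (276 − 212) = 281160 kJ/h
Energy balance on cold side (adiabatic exchanger): Q = ṁ_c·Cp_c·(T_c,out − T_c,in)
ṁ_c = 281160 / [2.60 × (72.2 − 34.4)] = 2860.8 kg/h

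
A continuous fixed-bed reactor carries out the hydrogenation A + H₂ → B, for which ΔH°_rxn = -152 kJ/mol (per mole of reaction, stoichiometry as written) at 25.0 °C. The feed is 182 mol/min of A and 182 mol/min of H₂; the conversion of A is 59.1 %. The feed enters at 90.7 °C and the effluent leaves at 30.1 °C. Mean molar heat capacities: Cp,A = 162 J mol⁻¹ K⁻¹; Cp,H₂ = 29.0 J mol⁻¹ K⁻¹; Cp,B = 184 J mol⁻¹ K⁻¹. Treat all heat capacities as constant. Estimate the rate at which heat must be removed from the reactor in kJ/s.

Extent of reaction ξ = 0.591 × 182 = 107.56 mol/min
Reaction term: ξ·ΔH°_rxn = 107.56 × -152 = -16349 kJ/min
Sensible, feed 90.7→25 °C: -2283.9 kJ/min
Outlet flows (mol/min): A 74.438, H₂ 74.438, B 107.56
Sensible, products 25→30.1 °C: 173.45 kJ/min
Q = ΔH = -18460 kJ/min = -307.66 kW
Heat removed = 307.66 kJ/s

Q_out = 308 kJ/s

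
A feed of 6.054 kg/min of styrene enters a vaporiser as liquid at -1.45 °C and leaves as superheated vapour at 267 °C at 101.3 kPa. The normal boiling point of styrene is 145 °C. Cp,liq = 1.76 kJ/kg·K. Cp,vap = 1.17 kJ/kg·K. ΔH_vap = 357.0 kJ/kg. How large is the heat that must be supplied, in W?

Q = 76400 W

liquid -1.45→145 °C: 257.75 kJ/kg
vaporisation at 145 °C: 357 kJ/kg
vapour 145→267 °C: 142.74 kJ/kg
Δh = 257.75 + 357 + 142.74 = 757.49 kJ/kg
Q = ṁ·Δh = 6.054 kg/min × 757.49 kJ/kg = 4585.9 kJ/min
|Q| = 76.431 kW = 76431 W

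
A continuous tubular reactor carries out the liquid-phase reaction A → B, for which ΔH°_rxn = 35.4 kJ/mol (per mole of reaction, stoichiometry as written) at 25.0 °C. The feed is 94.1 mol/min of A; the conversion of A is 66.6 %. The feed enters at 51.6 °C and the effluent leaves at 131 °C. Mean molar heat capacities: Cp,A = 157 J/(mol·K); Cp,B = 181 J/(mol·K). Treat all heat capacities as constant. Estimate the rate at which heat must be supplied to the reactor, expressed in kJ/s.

Q_in = 59.2 kJ/s

Extent of reaction ξ = 0.666 × 94.1 = 62.671 mol/min
Reaction term: ξ·ΔH°_rxn = 62.671 × 35.4 = 2218.5 kJ/min
Sensible, feed 51.6→25 °C: -392.98 kJ/min
Outlet flows (mol/min): A 31.429, B 62.671
Sensible, products 25→131 °C: 1725.4 kJ/min
Q = ΔH = 3551 kJ/min = 59.183 kW
Heat supplied = 59.183 kJ/s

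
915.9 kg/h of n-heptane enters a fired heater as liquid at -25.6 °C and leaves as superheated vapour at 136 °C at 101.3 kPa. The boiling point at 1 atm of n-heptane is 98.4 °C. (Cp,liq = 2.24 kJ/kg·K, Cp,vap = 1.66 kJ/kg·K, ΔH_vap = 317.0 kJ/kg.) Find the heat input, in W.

Q = 167000 W

liquid -25.6→98.4 °C: 277.76 kJ/kg
vaporisation at 98.4 °C: 317 kJ/kg
vapour 98.4→136 °C: 62.416 kJ/kg
Δh = 277.76 + 317 + 62.416 = 657.18 kJ/kg
Q = ṁ·Δh = 915.9 kg/h × 657.18 kJ/kg = 601910 kJ/h
|Q| = 167.2 kW = 167200 W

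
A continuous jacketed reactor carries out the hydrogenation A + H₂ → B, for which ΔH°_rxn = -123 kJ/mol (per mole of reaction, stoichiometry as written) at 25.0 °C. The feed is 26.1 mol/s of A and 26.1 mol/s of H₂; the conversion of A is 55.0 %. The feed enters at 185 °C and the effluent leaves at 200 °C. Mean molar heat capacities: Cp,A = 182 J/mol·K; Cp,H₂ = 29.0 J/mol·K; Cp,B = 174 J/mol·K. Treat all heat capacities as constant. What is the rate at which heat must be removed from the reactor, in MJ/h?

Q_out = 6390 MJ/h

Extent of reaction ξ = 0.550 × 26.1 = 14.355 mol/s
Reaction term: ξ·ΔH°_rxn = 14.355 × -123 = -1765.7 kJ/s
Sensible, feed 185→25 °C: -881.14 kJ/s
Outlet flows (mol/s): A 11.745, H₂ 11.745, B 14.355
Sensible, products 25→200 °C: 870.79 kJ/s
Q = ΔH = -1776 kJ/s = -1776 kW
Heat removed = 6393.6 MJ/h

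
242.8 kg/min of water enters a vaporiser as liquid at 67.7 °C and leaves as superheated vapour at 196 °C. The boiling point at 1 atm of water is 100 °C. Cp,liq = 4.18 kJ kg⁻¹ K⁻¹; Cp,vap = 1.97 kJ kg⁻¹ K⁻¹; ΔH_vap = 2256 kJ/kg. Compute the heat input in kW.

liquid 67.7→100 °C: 135.01 kJ/kg
vaporisation at 100 °C: 2256 kJ/kg
vapour 100→196 °C: 189.12 kJ/kg
Δh = 135.01 + 2256 + 189.12 = 2580.1 kJ/kg
Q = ṁ·Δh = 242.8 kg/min × 2580.1 kJ/kg = 626460 kJ/min
|Q| = 10441 kW

Q = 10400 kW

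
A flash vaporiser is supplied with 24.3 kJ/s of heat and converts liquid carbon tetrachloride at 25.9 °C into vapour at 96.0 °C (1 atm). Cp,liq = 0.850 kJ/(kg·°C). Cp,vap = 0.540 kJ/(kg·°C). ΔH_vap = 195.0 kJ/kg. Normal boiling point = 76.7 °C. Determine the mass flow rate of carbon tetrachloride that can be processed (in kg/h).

ṁ = 352 kg/h

Δh = 0.850×(76.7−25.9) + 195.0 + 0.540×(96.0−76.7) = 248.6 kJ/kg
Q = 24.3 kJ/s = 24.3 kJ/s = 87480 kJ/h
ṁ = Q/Δh = 87480 / 248.6 = 351.89 kg/h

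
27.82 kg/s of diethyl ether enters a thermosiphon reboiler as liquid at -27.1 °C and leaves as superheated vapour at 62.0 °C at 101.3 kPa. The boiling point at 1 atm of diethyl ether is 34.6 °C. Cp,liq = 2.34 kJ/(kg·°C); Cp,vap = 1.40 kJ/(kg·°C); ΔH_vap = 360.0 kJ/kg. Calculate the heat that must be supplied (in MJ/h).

liquid -27.1→34.6 °C: 144.38 kJ/kg
vaporisation at 34.6 °C: 360 kJ/kg
vapour 34.6→62.0 °C: 38.36 kJ/kg
Δh = 144.38 + 360 + 38.36 = 542.74 kJ/kg
Q = ṁ·Δh = 27.82 kg/s × 542.74 kJ/kg = 15099 kJ/s
|Q| = 15099 kW = 54356 MJ/h

Q = 54400 MJ/h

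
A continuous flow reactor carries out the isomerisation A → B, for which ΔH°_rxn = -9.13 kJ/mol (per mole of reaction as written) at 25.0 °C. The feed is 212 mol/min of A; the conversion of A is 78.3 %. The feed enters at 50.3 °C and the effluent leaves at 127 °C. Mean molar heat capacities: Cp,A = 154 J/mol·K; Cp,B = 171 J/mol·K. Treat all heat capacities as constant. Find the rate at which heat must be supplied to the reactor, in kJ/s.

Q_in = 21.3 kJ/s

Extent of reaction ξ = 0.783 × 212 = 166 mol/min
Reaction term: ξ·ΔH°_rxn = 166 × -9.13 = -1515.5 kJ/min
Sensible, feed 50.3→25 °C: -825.99 kJ/min
Outlet flows (mol/min): A 46.004, B 166
Sensible, products 25→127 °C: 3617.9 kJ/min
Q = ΔH = 1276.4 kJ/min = 21.273 kW
Heat supplied = 21.273 kJ/s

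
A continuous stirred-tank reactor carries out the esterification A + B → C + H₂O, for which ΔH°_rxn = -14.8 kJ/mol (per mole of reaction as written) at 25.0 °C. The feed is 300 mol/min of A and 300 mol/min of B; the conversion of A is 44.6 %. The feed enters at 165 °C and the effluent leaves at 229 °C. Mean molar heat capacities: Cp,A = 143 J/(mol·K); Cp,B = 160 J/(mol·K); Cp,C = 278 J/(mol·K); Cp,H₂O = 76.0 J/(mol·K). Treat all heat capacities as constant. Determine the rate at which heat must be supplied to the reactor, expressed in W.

Extent of reaction ξ = 0.446 × 300 = 133.8 mol/min
Reaction term: ξ·ΔH°_rxn = 133.8 × -14.8 = -1980.2 kJ/min
Sensible, feed 165→25 °C: -12726 kJ/min
Outlet flows (mol/min): A 166.2, B 166.2, C 133.8, H₂O 133.8
Sensible, products 25→229 °C: 19936 kJ/min
Q = ΔH = 5229.4 kJ/min = 87.157 kW
Heat supplied = 87157 W

Q_in = 87200 W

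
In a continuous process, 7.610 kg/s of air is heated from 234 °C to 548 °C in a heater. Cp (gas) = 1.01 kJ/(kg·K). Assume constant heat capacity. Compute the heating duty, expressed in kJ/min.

Q = 145000 kJ/min

Q = ṁ·Cp·ΔT = 7.610 × 1.01 × (548 − 234) = 2413.4 kJ/s
Heating duty = 144810 kJ/min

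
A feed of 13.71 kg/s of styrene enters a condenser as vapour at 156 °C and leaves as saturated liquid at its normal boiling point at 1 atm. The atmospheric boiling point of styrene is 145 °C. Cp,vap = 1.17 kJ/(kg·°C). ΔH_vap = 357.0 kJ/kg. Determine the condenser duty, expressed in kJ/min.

Q_c = 304000 kJ/min

vapour 156→145 °C: -12.87 kJ/kg
condensation at 145 °C: -357 kJ/kg
Δh = -12.87 + -357 = -369.87 kJ/kg
Q = ṁ·Δh = 13.71 kg/s × -369.87 kJ/kg = -5070.9 kJ/s
|Q| = 5070.9 kW = 304260 kJ/min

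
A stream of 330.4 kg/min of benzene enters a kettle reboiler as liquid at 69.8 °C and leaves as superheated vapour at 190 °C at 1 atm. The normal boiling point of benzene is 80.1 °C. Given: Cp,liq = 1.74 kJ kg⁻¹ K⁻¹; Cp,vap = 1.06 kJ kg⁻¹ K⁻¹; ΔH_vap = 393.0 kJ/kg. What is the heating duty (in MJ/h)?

Q = 10500 MJ/h

liquid 69.8→80.1 °C: 17.922 kJ/kg
vaporisation at 80.1 °C: 393 kJ/kg
vapour 80.1→190 °C: 116.49 kJ/kg
Δh = 17.922 + 393 + 116.49 = 527.42 kJ/kg
Q = ṁ·Δh = 330.4 kg/min × 527.42 kJ/kg = 174260 kJ/min
|Q| = 2904.3 kW = 10455 MJ/h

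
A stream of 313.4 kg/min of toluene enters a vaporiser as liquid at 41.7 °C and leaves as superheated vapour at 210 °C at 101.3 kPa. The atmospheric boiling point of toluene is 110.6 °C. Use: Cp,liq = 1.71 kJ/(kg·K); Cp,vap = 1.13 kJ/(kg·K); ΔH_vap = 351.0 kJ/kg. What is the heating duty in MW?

Q = 3.04 MW

liquid 41.7→110.6 °C: 117.82 kJ/kg
vaporisation at 110.6 °C: 351 kJ/kg
vapour 110.6→210 °C: 112.32 kJ/kg
Δh = 117.82 + 351 + 112.32 = 581.14 kJ/kg
Q = ṁ·Δh = 313.4 kg/min × 581.14 kJ/kg = 182130 kJ/min
|Q| = 3035.5 kW = 3.0355 MW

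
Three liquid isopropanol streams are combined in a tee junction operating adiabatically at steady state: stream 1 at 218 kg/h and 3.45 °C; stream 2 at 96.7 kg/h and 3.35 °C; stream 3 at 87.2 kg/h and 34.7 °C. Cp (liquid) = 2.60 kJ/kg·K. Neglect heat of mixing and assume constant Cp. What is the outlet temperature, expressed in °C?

Adiabatic, steady state ⇒ Σ ṁᵢCp,ᵢ(T_out − Tᵢ) = 0
Σ ṁᵢCp,ᵢTᵢ = 218×2.60×3.45 + 96.7×2.60×3.35 + 87.2×2.60×34.7 = 10665
Σ ṁᵢCp,ᵢ = 218×2.60 + 96.7×2.60 + 87.2×2.60 = 1044.9
T_out = 10665 / 1044.9 = 10.206 °C

T_out = 10.2 °C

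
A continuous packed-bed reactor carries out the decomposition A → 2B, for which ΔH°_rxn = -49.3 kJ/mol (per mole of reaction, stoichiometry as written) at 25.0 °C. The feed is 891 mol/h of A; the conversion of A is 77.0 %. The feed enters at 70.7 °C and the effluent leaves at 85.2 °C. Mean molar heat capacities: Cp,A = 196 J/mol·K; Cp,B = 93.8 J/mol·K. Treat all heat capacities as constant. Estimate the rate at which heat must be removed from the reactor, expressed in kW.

Q_out = 8.79 kW

Extent of reaction ξ = 0.770 × 891 = 686.07 mol/h
Reaction term: ξ·ΔH°_rxn = 686.07 × -49.3 = -33823 kJ/h
Sensible, feed 70.7→25 °C: -7980.9 kJ/h
Outlet flows (mol/h): A 204.93, B 1372.1
Sensible, products 25→85.2 °C: 10166 kJ/h
Q = ΔH = -31638 kJ/h = -8.7883 kW
Heat removed = 8.7883 kW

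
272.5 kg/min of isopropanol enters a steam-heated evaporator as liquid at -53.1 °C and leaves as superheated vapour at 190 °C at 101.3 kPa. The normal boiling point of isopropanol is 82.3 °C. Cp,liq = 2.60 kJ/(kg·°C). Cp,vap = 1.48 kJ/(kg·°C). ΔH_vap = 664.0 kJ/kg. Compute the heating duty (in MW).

Q = 5.34 MW

liquid -53.1→82.3 °C: 352.04 kJ/kg
vaporisation at 82.3 °C: 664 kJ/kg
vapour 82.3→190 °C: 159.4 kJ/kg
Δh = 352.04 + 664 + 159.4 = 1175.4 kJ/kg
Q = ṁ·Δh = 272.5 kg/min × 1175.4 kJ/kg = 320310 kJ/min
|Q| = 5338.4 kW = 5.3384 MW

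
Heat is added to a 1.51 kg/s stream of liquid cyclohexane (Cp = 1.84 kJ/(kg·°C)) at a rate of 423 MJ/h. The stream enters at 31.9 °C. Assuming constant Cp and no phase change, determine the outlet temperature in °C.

Q = 423 MJ/h = 117.5 kJ/s
ΔT = Q/(ṁ·Cp) = 117.5/(1.51×1.84) = 42.291 K
T_out = 31.9 + 42.291 = 74.191 °C

T_out = 74.2 °C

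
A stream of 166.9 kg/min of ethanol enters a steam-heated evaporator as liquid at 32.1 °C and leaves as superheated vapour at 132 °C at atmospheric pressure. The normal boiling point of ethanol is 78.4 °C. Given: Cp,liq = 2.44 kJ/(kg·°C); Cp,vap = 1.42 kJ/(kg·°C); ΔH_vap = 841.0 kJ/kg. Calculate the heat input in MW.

Q = 2.87 MW

liquid 32.1→78.4 °C: 112.97 kJ/kg
vaporisation at 78.4 °C: 841 kJ/kg
vapour 78.4→132 °C: 76.112 kJ/kg
Δh = 112.97 + 841 + 76.112 = 1030.1 kJ/kg
Q = ṁ·Δh = 166.9 kg/min × 1030.1 kJ/kg = 171920 kJ/min
|Q| = 2865.4 kW = 2.8654 MW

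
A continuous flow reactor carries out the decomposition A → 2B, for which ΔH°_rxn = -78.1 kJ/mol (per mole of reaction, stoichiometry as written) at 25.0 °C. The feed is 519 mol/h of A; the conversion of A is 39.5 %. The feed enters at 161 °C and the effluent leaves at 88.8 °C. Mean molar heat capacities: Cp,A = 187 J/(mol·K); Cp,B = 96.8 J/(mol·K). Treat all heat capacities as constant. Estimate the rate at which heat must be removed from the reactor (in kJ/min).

Q_out = 382 kJ/min

Extent of reaction ξ = 0.395 × 519 = 205 mol/h
Reaction term: ξ·ΔH°_rxn = 205 × -78.1 = -16011 kJ/h
Sensible, feed 161→25 °C: -13199 kJ/h
Outlet flows (mol/h): A 314, B 410.01
Sensible, products 25→88.8 °C: 6278.3 kJ/h
Q = ΔH = -22932 kJ/h = -6.3699 kW
Heat removed = 382.2 kJ/min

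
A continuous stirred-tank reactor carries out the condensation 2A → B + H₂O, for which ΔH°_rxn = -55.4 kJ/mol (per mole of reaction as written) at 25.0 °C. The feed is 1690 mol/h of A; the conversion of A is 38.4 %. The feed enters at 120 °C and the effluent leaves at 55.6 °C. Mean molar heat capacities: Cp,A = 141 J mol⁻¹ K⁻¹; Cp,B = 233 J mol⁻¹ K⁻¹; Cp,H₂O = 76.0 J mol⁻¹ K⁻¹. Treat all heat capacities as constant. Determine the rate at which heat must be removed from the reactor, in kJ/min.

Q_out = 551 kJ/min

Extent of reaction ξ = 0.384 × 1690 / 2 = 324.48 mol/h
Reaction term: ξ·ΔH°_rxn = 324.48 × -55.4 = -17976 kJ/h
Sensible, feed 120→25 °C: -22638 kJ/h
Outlet flows (mol/h): A 1041, B 324.48, H₂O 324.48
Sensible, products 25→55.6 °C: 7559.8 kJ/h
Q = ΔH = -33054 kJ/h = -9.1817 kW
Heat removed = 550.9 kJ/min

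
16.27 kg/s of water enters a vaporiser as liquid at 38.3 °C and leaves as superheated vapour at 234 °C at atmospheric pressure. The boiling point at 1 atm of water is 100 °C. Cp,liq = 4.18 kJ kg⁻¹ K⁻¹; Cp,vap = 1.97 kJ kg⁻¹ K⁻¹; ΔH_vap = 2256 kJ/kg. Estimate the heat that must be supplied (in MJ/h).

Q = 163000 MJ/h

liquid 38.3→100 °C: 257.91 kJ/kg
vaporisation at 100 °C: 2256 kJ/kg
vapour 100→234 °C: 263.98 kJ/kg
Δh = 257.91 + 2256 + 263.98 = 2777.9 kJ/kg
Q = ṁ·Δh = 16.27 kg/s × 2777.9 kJ/kg = 45196 kJ/s
|Q| = 45196 kW = 162710 MJ/h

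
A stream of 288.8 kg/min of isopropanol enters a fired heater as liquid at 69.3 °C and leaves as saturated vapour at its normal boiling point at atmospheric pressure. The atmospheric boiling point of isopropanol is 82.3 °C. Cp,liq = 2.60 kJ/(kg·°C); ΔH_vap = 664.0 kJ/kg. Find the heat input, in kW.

liquid 69.3→82.3 °C: 33.8 kJ/kg
vaporisation at 82.3 °C: 664 kJ/kg
Δh = 33.8 + 664 = 697.8 kJ/kg
Q = ṁ·Δh = 288.8 kg/min × 697.8 kJ/kg = 201520 kJ/min
|Q| = 3358.7 kW

Q = 3360 kW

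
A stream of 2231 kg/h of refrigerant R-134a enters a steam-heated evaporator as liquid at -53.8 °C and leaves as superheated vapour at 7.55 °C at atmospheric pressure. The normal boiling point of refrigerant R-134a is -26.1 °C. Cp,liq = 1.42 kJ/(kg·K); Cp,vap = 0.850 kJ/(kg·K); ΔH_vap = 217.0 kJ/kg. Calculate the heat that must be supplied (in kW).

liquid -53.8→-26.1 °C: 39.334 kJ/kg
vaporisation at -26.1 °C: 217 kJ/kg
vapour -26.1→7.55 °C: 28.602 kJ/kg
Δh = 39.334 + 217 + 28.602 = 284.94 kJ/kg
Q = ṁ·Δh = 2231 kg/h × 284.94 kJ/kg = 635690 kJ/h
|Q| = 176.58 kW

Q = 177 kW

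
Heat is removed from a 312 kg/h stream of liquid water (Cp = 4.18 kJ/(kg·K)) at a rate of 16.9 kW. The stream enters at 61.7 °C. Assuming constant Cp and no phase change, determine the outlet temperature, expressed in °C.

Q = 16.9 kW = 60840 kJ/h
ΔT = Q/(ṁ·Cp) = 60840/(312×4.18) = 46.651 K
T_out = 61.7 − 46.651 = 15.049 °C

T_out = 15.0 °C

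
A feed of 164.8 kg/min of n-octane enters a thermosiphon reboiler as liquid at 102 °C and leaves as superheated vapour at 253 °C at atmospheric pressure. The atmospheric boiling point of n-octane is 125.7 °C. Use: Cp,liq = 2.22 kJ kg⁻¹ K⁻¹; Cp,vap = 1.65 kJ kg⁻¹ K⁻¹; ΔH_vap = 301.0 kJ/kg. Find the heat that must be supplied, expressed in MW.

Q = 1.55 MW

liquid 102→125.7 °C: 52.614 kJ/kg
vaporisation at 125.7 °C: 301 kJ/kg
vapour 125.7→253 °C: 210.04 kJ/kg
Δh = 52.614 + 301 + 210.04 = 563.66 kJ/kg
Q = ṁ·Δh = 164.8 kg/min × 563.66 kJ/kg = 92891 kJ/min
|Q| = 1548.2 kW = 1.5482 MW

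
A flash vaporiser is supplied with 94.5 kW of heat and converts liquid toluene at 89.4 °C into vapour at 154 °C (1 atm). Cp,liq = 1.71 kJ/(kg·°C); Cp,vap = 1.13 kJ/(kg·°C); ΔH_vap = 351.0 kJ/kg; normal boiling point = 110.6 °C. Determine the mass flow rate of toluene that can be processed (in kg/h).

ṁ = 780 kg/h

Δh = 1.71×(110.6−89.4) + 351.0 + 1.13×(154−110.6) = 436.29 kJ/kg
Q = 94.5 kW = 94.5 kJ/s = 340200 kJ/h
ṁ = Q/Δh = 340200 / 436.29 = 779.75 kg/h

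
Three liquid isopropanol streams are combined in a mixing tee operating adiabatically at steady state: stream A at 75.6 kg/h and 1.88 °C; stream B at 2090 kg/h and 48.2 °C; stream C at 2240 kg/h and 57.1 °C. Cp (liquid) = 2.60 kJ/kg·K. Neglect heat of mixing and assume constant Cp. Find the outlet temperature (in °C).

No heat crosses the boundary, so H_out = H_in.
Σ ṁᵢCp,ᵢTᵢ = 75.6×2.60×1.88 + 2090×2.60×48.2 + 2240×2.60×57.1 = 594840
Σ ṁᵢCp,ᵢ = 75.6×2.60 + 2090×2.60 + 2240×2.60 = 11455
T_out = 594840 / 11455 = 51.93 °C

T_out = 51.9 °C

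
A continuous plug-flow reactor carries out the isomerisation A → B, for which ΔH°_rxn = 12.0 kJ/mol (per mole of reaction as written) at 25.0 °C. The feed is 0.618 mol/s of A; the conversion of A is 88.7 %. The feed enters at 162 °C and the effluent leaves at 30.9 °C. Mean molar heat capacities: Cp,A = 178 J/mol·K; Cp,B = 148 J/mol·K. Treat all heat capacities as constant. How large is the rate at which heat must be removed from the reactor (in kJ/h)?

Extent of reaction ξ = 0.887 × 0.618 = 0.54817 mol/s
Reaction term: ξ·ΔH°_rxn = 0.54817 × 12.0 = 6.578 kJ/s
Sensible, feed 162→25 °C: -15.071 kJ/s
Outlet flows (mol/s): A 0.069834, B 0.54817
Sensible, products 25→30.9 °C: 0.552 kJ/s
Q = ΔH = -7.9406 kJ/s = -7.9406 kW
Heat removed = 28586 kJ/h

Q_out = 28600 kJ/h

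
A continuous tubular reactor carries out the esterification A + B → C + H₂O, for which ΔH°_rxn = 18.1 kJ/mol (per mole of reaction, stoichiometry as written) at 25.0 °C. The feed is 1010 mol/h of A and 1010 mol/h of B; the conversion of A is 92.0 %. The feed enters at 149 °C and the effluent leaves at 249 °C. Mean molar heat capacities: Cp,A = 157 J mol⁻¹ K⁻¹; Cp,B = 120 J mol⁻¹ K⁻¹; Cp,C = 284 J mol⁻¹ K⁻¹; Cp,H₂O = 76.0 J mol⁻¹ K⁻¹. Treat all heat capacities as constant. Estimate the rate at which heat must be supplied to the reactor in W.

Q_in = 17200 W

Extent of reaction ξ = 0.920 × 1010 = 929.2 mol/h
Reaction term: ξ·ΔH°_rxn = 929.2 × 18.1 = 16819 kJ/h
Sensible, feed 149→25 °C: -34691 kJ/h
Outlet flows (mol/h): A 80.8, B 80.8, C 929.2, H₂O 929.2
Sensible, products 25→249 °C: 79944 kJ/h
Q = ΔH = 62071 kJ/h = 17.242 kW
Heat supplied = 17242 W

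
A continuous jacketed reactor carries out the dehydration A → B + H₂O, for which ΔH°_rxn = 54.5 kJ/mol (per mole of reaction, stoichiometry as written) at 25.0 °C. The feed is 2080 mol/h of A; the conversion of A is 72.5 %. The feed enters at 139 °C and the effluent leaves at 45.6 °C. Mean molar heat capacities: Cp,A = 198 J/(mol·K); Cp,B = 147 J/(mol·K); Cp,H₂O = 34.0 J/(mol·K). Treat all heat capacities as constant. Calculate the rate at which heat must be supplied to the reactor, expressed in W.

Q_in = 12000 W

Extent of reaction ξ = 0.725 × 2080 = 1508 mol/h
Reaction term: ξ·ΔH°_rxn = 1508 × 54.5 = 82186 kJ/h
Sensible, feed 139→25 °C: -46950 kJ/h
Outlet flows (mol/h): A 572, B 1508, H₂O 1508
Sensible, products 25→45.6 °C: 7955.8 kJ/h
Q = ΔH = 43192 kJ/h = 11.998 kW
Heat supplied = 11998 W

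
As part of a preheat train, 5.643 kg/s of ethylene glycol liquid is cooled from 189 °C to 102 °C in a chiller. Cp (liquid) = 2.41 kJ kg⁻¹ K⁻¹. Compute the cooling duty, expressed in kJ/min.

Q = ṁ·Cp·ΔT = 5.643 × 2.41 × (102 − 189) = -1183.2 kJ/s
Cooling duty = 70990 kJ/min

Q_c = 71000 kJ/min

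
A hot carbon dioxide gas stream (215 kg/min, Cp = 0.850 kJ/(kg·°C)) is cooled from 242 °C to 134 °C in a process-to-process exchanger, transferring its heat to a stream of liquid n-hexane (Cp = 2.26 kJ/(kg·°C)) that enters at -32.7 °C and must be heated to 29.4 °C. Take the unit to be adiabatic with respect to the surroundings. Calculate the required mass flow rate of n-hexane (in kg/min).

ṁ_c = 141 kg/min

Heat released by hot stream: Q = 215 × 0.850 × (242 − 134) = 19737 kJ/min
Energy balance on cold side (adiabatic exchanger): Q = ṁ_c·Cp_c·(T_c,out − T_c,in)
ṁ_c = 19737 / [2.26 × (29.4 − -32.7)] = 140.63 kg/min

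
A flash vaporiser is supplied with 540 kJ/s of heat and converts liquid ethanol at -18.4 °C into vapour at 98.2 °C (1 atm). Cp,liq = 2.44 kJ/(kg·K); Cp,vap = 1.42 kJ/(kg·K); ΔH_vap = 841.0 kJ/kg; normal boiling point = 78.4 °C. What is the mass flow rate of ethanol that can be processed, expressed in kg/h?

ṁ = 1760 kg/h

Δh = 2.44×(78.4−-18.4) + 841.0 + 1.42×(98.2−78.4) = 1105.3 kJ/kg
Q = 540 kJ/s = 540 kJ/s = 1.944e+06 kJ/h
ṁ = Q/Δh = 1.944e+06 / 1105.3 = 1758.8 kg/h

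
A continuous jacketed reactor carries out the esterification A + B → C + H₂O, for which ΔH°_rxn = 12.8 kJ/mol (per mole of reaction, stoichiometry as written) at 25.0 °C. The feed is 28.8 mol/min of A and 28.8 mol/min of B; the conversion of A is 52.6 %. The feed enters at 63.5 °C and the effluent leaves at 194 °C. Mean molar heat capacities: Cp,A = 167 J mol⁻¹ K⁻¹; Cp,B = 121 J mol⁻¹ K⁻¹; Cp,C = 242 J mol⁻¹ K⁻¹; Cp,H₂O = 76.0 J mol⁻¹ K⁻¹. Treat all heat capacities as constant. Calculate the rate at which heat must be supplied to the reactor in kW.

Q_in = 22.6 kW

Extent of reaction ξ = 0.526 × 28.8 = 15.149 mol/min
Reaction term: ξ·ΔH°_rxn = 15.149 × 12.8 = 193.9 kJ/min
Sensible, feed 63.5→25 °C: -319.33 kJ/min
Outlet flows (mol/min): A 13.651, B 13.651, C 15.149, H₂O 15.149
Sensible, products 25→194 °C: 1478.6 kJ/min
Q = ΔH = 1353.1 kJ/min = 22.552 kW
Heat supplied = 22.552 kW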